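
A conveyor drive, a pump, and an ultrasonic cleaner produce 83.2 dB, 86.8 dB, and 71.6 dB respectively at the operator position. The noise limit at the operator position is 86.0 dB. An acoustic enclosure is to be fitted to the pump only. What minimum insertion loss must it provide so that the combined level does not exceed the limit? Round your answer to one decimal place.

4.4 dB

Fixed contribution from the other sources: Σ 10^(L/10) = 10^(83.2/10) + 10^(71.6/10) = 2.234e+08 (83.49 dB).
The limit corresponds to 10^(86.0/10) = 3.981e+08; subtracting the fixed part leaves 1.747e+08 for the pump, i.e. 82.42 dB.
Required insertion loss = 86.8 − 82.42 = 4.38 dB.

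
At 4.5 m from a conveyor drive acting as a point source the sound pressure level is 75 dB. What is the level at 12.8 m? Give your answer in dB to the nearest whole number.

Point-source attenuation: ΔL = 20·log₁₀(r₂/r₁) = 20·log₁₀(12.8/4.5) = 9.080 dB.
L₂ = 75 − 20·log₁₀(12.8/4.5) = 75 − 9.080 = 65.92 dB.

66 dB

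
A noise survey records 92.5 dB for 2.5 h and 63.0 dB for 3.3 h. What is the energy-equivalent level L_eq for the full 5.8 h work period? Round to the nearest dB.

L_eq = 10·log₁₀[(1/T)·Σ tᵢ·10^(Lᵢ/10)] with T = 5.8 h.
Σ tᵢ·10^(Lᵢ/10) = 2.5·10^(92.5/10) + 3.3·10^(63.0/10) = 4.452e+09.
L_eq = 10·log₁₀(4.452e+09/5.8) = 88.85 dB.

89 dB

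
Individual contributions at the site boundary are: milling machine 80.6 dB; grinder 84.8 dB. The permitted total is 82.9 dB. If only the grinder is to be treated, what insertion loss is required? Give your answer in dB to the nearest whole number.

6 dB

The untreated sources together contribute 10^(80.6/10) = 1.148e+08, i.e. 80.60 dB.
To meet 82.9 dB overall, the treated grinder may contribute at most 10^(82.9/10) − 1.148e+08 = 8.017e+07, i.e. 79.04 dB.
Required insertion loss = 84.8 − 79.04 = 5.76 dB.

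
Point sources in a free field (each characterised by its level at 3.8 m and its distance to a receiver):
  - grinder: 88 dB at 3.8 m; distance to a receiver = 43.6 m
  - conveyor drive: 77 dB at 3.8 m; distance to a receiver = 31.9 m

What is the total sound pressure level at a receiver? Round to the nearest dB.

Propagate each source to the receiver with L = L_ref − 20·log₁₀(r/r_ref), then add intensities.
grinder: 88 − 20·log₁₀(43.6/3.8) = 88 − 21.19 = 66.81 dB.
conveyor drive: 77 − 20·log₁₀(31.9/3.8) = 77 − 18.48 = 58.52 dB.
Σ 10^(L/10) = 5.504e+06 → L_total = 10·log₁₀(5.504e+06) = 67.41 dB.

67 dB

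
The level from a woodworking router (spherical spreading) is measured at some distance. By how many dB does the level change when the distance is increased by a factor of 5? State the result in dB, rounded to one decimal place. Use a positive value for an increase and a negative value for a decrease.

With spherical spreading the level changes by −20·log₁₀(r₂/r₁).
ΔL = −20·log₁₀(5) = -13.98 dB.

-14.0 dB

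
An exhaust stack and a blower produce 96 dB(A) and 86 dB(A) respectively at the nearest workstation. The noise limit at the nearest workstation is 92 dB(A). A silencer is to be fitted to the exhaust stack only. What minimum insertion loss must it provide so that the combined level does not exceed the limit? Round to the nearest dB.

5 dB

Fixed contribution from the other source: Σ 10^(L/10) = 10^(86/10) = 3.981e+08 (86.00 dB(A)).
To meet 92 dB(A) overall, the treated exhaust stack may contribute at most 10^(92/10) − 3.981e+08 = 1.187e+09, i.e. 90.74 dB(A).
So the exhaust stack must be reduced from 96 to 90.74 dB(A): IL = 5.26 dB.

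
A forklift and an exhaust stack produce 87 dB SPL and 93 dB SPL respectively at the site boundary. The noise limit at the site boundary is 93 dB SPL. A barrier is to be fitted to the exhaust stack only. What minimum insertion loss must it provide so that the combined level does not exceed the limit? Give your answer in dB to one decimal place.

1.3 dB

The untreated sources together contribute 10^(87/10) = 5.012e+08, i.e. 87.00 dB SPL.
The limit corresponds to 10^(93/10) = 1.995e+09; subtracting the fixed part leaves 1.494e+09 for the exhaust stack, i.e. 91.74 dB SPL.
Required insertion loss = 93 − 91.74 = 1.26 dB.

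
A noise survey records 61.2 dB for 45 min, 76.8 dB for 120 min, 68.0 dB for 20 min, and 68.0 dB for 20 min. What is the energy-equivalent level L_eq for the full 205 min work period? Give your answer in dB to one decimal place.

74.7 dB

L_eq = 10·log₁₀[(1/T)·Σ tᵢ·10^(Lᵢ/10)] with T = 205 min.
Σ tᵢ·10^(Lᵢ/10) = 45·10^(61.2/10) + 120·10^(76.8/10) + 20·10^(68.0/10) + 20·10^(68.0/10) = 6.055e+09.
L_eq = 10·log₁₀(6.055e+09/205) = 74.70 dB.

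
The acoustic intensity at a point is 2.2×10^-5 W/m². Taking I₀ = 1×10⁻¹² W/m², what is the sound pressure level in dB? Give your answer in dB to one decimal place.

Dividing by I₀ shifts the exponent by 12: I/I₀ = 2.2×10^7.
L = 10·(0.3424 + 7) = 73.42 dB.

73.4 dB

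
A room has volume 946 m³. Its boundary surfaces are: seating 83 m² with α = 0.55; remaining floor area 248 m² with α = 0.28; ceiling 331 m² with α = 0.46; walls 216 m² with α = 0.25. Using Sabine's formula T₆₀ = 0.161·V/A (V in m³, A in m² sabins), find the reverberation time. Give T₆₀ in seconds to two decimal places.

0.47 s

Total absorption A = 83·0.55 + 248·0.28 + 331·0.46 + 216·0.25 = 321.35 m² sabins.
T₆₀ = 0.161·V/A = 0.161·946/321.35 = 0.474 s.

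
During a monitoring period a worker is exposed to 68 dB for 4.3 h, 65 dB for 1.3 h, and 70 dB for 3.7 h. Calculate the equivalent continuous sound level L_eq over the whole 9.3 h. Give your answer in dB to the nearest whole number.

Weight each interval's intensity by its duration and average over T = 9.3 h:
Σ tᵢ·10^(Lᵢ/10) = 4.3·10^(68/10) + 1.3·10^(65/10) + 3.7·10^(70/10) = 6.824e+07.
L_eq = 10·log₁₀(6.824e+07/9.3) = 68.66 dB.

69 dB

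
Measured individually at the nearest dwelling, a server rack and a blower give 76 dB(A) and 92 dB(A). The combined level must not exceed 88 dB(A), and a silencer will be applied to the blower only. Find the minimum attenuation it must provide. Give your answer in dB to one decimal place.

4.3 dB

The untreated sources together contribute 10^(76/10) = 3.981e+07, i.e. 76.00 dB(A).
The limit corresponds to 10^(88/10) = 6.310e+08; subtracting the fixed part leaves 5.911e+08 for the blower, i.e. 87.72 dB(A).
So the blower must be reduced from 92 to 87.72 dB(A): IL = 4.28 dB.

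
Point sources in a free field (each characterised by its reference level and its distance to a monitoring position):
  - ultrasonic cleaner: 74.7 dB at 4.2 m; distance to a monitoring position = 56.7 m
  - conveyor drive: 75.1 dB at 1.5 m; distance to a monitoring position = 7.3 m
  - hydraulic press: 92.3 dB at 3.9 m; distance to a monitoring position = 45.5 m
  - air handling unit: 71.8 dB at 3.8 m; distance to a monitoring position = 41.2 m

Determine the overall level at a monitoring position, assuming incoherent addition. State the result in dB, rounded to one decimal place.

71.5 dB

Propagate each source to the receiver with L = L_ref − 20·log₁₀(r/r_ref), then add intensities.
ultrasonic cleaner: 74.7 − 20·log₁₀(56.7/4.2) = 74.7 − 22.61 = 52.09 dB.
conveyor drive: 75.1 − 20·log₁₀(7.3/1.5) = 75.1 − 13.74 = 61.36 dB.
hydraulic press: 92.3 − 20·log₁₀(45.5/3.9) = 92.3 − 21.34 = 70.96 dB.
air handling unit: 71.8 − 20·log₁₀(41.2/3.8) = 71.8 − 20.70 = 51.10 dB.
Σ 10^(L/10) = 1.413e+07 → L_total = 10·log₁₀(1.413e+07) = 71.50 dB.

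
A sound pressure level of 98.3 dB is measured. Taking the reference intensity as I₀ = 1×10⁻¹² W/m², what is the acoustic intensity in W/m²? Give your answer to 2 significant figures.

0.0068 W/m²

I/I₀ = 10^(98.3/10) = 6.761e+09, so I = 6.761e+09 × 10⁻¹² W/m².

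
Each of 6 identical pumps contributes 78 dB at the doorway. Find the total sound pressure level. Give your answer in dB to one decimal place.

N identical incoherent sources raise the level by 10·log₁₀ N.
L_total = 78 + 10·log₁₀(6) = 78 + 7.782 = 85.78 dB.

85.8 dB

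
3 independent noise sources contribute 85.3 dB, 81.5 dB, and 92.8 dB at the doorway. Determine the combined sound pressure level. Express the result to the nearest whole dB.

For uncorrelated sources the intensities add, so convert each level to linear form, sum, and take 10·log₁₀ of the total.
Σ 10^(L/10) = 10^(85.3/10) + 10^(81.5/10) + 10^(92.8/10) = 2.386e+09.
L_total = 10·log₁₀(2.386e+09) = 93.78 dB.

94 dB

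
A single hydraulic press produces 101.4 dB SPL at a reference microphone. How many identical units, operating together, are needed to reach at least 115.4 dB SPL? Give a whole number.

The shortfall is 115.4 − 101.4 = 14.0 dB, and N units add 10·log₁₀ N, so need 10·log₁₀ N ≥ 14.0.
N ≥ 10^(14.0/10) = 25.119, so N = 26.

26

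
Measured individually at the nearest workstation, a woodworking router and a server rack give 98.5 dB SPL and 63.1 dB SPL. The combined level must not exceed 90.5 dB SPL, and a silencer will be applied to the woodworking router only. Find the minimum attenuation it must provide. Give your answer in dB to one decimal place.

8.0 dB

The untreated sources together contribute 10^(63.1/10) = 2.042e+06, i.e. 63.10 dB SPL.
The limit corresponds to 10^(90.5/10) = 1.122e+09; subtracting the fixed part leaves 1.120e+09 for the woodworking router, i.e. 90.49 dB SPL.
So the woodworking router must be reduced from 98.5 to 90.49 dB SPL: IL = 8.01 dB.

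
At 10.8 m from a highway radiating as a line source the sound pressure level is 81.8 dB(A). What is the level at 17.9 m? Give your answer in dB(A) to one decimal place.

For a line source, L₂ = L₁ − 10·log₁₀(r₂/r₁).
L₂ = 81.8 − 10·log₁₀(17.9/10.8) = 81.8 − 2.194 = 79.61 dB(A).

79.6 dB(A)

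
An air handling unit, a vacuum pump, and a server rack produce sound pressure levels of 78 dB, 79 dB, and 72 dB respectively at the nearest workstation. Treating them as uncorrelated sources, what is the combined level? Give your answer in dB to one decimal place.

82.0 dB

Incoherent sources combine by intensity addition: L_total = 10·log₁₀(Σ 10^(L_i/10)).
Σ 10^(L/10) = 10^(78/10) + 10^(79/10) + 10^(72/10) = 1.584e+08.
L_total = 10·log₁₀(1.584e+08) = 82.00 dB.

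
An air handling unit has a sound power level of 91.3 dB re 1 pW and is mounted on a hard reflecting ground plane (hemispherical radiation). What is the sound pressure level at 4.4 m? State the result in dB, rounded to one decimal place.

70.4 dB

Free-field hemispherical radiation: L_p = L_w − 10·log₁₀(2π·r²), r = 4.4 m.
2π·r² = 121.6 m², 10·log₁₀ of that is 20.851 dB.
L_p = 91.3 − 20.851 = 70.45 dB.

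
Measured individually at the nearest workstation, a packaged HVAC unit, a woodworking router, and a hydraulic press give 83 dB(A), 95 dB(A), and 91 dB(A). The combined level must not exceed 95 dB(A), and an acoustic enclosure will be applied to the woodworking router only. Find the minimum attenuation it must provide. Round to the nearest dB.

Fixed contribution from the other sources: Σ 10^(L/10) = 10^(83/10) + 10^(91/10) = 1.458e+09 (91.64 dB(A)).
To meet 95 dB(A) overall, the treated woodworking router may contribute at most 10^(95/10) − 1.458e+09 = 1.704e+09, i.e. 92.31 dB(A).
So the woodworking router must be reduced from 95 to 92.31 dB(A): IL = 2.69 dB.

3 dB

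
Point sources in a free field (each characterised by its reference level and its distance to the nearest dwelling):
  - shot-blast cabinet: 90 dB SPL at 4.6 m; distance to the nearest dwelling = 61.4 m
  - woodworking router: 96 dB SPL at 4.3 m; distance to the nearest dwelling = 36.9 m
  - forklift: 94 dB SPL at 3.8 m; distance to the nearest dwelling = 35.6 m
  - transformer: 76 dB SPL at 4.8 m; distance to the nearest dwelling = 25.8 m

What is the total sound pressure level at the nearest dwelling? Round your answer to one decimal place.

First find each source's level at the receiver (point-source: −20·log₁₀(r/r_ref)), then combine on an intensity basis.
shot-blast cabinet: 90 − 20·log₁₀(61.4/4.6) = 90 − 22.51 = 67.49 dB SPL.
woodworking router: 96 − 20·log₁₀(36.9/4.3) = 96 − 18.67 = 77.33 dB SPL.
forklift: 94 − 20·log₁₀(35.6/3.8) = 94 − 19.43 = 74.57 dB SPL.
transformer: 76 − 20·log₁₀(25.8/4.8) = 76 − 14.61 = 61.39 dB SPL.
Σ 10^(L/10) = 8.967e+07 → L_total = 10·log₁₀(8.967e+07) = 79.53 dB SPL.

79.5 dB SPL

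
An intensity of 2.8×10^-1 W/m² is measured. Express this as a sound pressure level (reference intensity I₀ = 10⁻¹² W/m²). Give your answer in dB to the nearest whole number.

L = 10·log₁₀(I/I₀) = 10·log₁₀(2.8×10^-1/10⁻¹²) = 10·log₁₀(2.8×10^11).
L = 10·(0.4472 + 11) = 114.47 dB.

114 dB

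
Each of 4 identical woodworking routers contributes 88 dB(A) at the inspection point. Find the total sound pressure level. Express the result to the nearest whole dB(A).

L_total = L₁ + 10·log₁₀ N for N identical incoherent sources.
L_total = 88 + 10·log₁₀(4) = 88 + 6.021 = 94.02 dB(A).

94 dB(A)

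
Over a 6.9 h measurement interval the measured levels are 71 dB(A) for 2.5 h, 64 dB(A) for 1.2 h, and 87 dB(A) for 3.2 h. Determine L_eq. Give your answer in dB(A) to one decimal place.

83.8 dB(A)

L_eq = 10·log₁₀[(1/T)·Σ tᵢ·10^(Lᵢ/10)] with T = 6.9 h.
Σ tᵢ·10^(Lᵢ/10) = 2.5·10^(71/10) + 1.2·10^(64/10) + 3.2·10^(87/10) = 1.638e+09.
L_eq = 10·log₁₀(1.638e+09/6.9) = 83.76 dB(A).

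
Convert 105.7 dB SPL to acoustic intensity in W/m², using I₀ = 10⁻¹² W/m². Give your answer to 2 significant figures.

I/I₀ = 10^(105.7/10) = 3.715e+10, so I = 3.715e+10 × 10⁻¹² W/m².

0.037 W/m²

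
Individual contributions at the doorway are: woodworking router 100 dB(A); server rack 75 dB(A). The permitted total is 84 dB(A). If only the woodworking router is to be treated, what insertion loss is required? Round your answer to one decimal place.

The untreated sources together contribute 10^(75/10) = 3.162e+07, i.e. 75.00 dB(A).
To meet 84 dB(A) overall, the treated woodworking router may contribute at most 10^(84/10) − 3.162e+07 = 2.196e+08, i.e. 83.42 dB(A).
Required insertion loss = 100 − 83.42 = 16.58 dB.

16.6 dB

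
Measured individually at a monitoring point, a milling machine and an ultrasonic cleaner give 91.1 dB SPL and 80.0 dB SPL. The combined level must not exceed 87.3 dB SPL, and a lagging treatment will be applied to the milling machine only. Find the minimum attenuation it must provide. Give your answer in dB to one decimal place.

4.7 dB

Everything except the milling machine sums to 10^(80.0/10) = 1.000e+08 in linear terms, 80.00 dB SPL.
To meet 87.3 dB SPL overall, the treated milling machine may contribute at most 10^(87.3/10) − 1.000e+08 = 4.370e+08, i.e. 86.41 dB SPL.
Required insertion loss = 91.1 − 86.41 = 4.69 dB.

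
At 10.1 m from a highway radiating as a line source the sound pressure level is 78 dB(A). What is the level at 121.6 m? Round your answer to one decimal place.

Line-source attenuation: ΔL = 10·log₁₀(r₂/r₁) = 10·log₁₀(121.6/10.1) = 10.806 dB.
L₂ = 78 − 10·log₁₀(121.6/10.1) = 78 − 10.806 = 67.19 dB(A).

67.2 dB(A)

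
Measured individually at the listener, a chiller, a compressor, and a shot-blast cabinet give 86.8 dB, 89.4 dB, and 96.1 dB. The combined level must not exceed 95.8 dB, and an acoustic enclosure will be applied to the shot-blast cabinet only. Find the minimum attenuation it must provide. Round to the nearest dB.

2 dB

The untreated sources together contribute 10^(86.8/10) + 10^(89.4/10) = 1.350e+09, i.e. 91.30 dB.
The limit corresponds to 10^(95.8/10) = 3.802e+09; subtracting the fixed part leaves 2.452e+09 for the shot-blast cabinet, i.e. 93.90 dB.
So the shot-blast cabinet must be reduced from 96.1 to 93.90 dB: IL = 2.20 dB.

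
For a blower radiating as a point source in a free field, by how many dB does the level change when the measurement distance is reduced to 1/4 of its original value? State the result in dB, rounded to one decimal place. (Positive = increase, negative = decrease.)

+12.0 dB

Point-source spreading: ΔL = −20·log₁₀(r₂/r₁).
ΔL = −20·log₁₀(0.25) = +12.04 dB.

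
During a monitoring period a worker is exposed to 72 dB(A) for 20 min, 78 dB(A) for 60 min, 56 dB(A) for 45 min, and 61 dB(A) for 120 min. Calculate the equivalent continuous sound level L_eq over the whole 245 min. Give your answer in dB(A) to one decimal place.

The energy average is taken in the linear domain: L_eq = 10·log₁₀[(Σ tᵢ·10^(Lᵢ/10))/T], T = 245 min.
Σ tᵢ·10^(Lᵢ/10) = 20·10^(72/10) + 60·10^(78/10) + 45·10^(56/10) + 120·10^(61/10) = 4.272e+09.
L_eq = 10·log₁₀(4.272e+09/245) = 72.41 dB(A).

72.4 dB(A)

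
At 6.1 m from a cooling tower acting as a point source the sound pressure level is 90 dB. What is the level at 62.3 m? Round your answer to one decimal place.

69.8 dB

Spherical spreading from a point source gives a 20·log₁₀(r₂/r₁) drop.
L₂ = 90 − 20·log₁₀(62.3/6.1) = 90 − 20.183 = 69.82 dB.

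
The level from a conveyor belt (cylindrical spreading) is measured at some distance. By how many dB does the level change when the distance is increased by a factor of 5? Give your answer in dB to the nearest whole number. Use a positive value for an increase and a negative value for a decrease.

A line source loses 3 dB per doubling of distance; generally ΔL = −10·log₁₀(r₂/r₁).
ΔL = −10·log₁₀(5) = -6.99 dB.

-7 dB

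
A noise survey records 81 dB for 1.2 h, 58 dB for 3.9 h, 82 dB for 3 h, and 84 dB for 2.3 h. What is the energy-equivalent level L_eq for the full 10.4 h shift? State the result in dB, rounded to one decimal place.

80.6 dB

L_eq = 10·log₁₀[(1/T)·Σ tᵢ·10^(Lᵢ/10)] with T = 10.4 h.
Σ tᵢ·10^(Lᵢ/10) = 1.2·10^(81/10) + 3.9·10^(58/10) + 3·10^(82/10) + 2.3·10^(84/10) = 1.207e+09.
L_eq = 10·log₁₀(1.207e+09/10.4) = 80.65 dB.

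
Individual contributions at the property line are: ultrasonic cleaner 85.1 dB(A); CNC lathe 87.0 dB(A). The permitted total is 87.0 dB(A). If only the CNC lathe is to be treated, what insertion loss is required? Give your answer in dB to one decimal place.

The untreated sources together contribute 10^(85.1/10) = 3.236e+08, i.e. 85.10 dB(A).
The limit corresponds to 10^(87.0/10) = 5.012e+08; subtracting the fixed part leaves 1.776e+08 for the CNC lathe, i.e. 82.49 dB(A).
Required insertion loss = 87.0 − 82.49 = 4.51 dB.

4.5 dB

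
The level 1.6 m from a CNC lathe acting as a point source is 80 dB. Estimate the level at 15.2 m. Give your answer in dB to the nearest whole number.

For a point source, L₂ = L₁ − 20·log₁₀(r₂/r₁).
L₂ = 80 − 20·log₁₀(15.2/1.6) = 80 − 19.554 = 60.45 dB.

60 dB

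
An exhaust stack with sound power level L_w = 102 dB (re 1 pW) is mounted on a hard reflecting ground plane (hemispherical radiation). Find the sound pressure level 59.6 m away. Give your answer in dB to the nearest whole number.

59 dB

L_p = L_w − 10·log₁₀(2π·r²) with r = 59.6 m.
2π·r² = 2.232e+04 m², 10·log₁₀ of that is 43.487 dB.
L_p = 102 − 43.487 = 58.51 dB.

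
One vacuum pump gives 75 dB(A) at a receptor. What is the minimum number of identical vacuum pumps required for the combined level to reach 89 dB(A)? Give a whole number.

26

Need L₁ + 10·log₁₀ N ≥ 89, i.e. log₁₀ N ≥ 1.40.
N ≥ 10^(14.0/10) = 25.119, so N = 26.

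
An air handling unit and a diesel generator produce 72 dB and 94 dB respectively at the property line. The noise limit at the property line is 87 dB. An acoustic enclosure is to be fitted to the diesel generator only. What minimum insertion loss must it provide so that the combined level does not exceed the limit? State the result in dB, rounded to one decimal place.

Everything except the diesel generator sums to 10^(72/10) = 1.585e+07 in linear terms, 72.00 dB.
The limit corresponds to 10^(87/10) = 5.012e+08; subtracting the fixed part leaves 4.853e+08 for the diesel generator, i.e. 86.86 dB.
Required insertion loss = 94 − 86.86 = 7.14 dB.

7.1 dB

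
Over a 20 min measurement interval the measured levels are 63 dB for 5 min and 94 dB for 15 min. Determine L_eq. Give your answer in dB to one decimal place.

92.8 dB

Weight each interval's intensity by its duration and average over T = 20 min:
Σ tᵢ·10^(Lᵢ/10) = 5·10^(63/10) + 15·10^(94/10) = 3.769e+10.
L_eq = 10·log₁₀(3.769e+10/20) = 92.75 dB.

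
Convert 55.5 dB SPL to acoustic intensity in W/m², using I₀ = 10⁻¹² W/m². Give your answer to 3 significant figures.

3.55e-07 W/m²

I/I₀ = 10^(55.5/10) = 3.548e+05, so I = 3.548e+05 × 10⁻¹² W/m².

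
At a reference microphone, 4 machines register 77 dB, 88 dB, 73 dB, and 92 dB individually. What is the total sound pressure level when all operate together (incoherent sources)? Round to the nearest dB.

For uncorrelated sources the intensities add, so convert each level to linear form, sum, and take 10·log₁₀ of the total.
Σ 10^(L/10) = 10^(77/10) + 10^(88/10) + 10^(73/10) + 10^(92/10) = 2.286e+09.
L_total = 10·log₁₀(2.286e+09) = 93.59 dB.

94 dB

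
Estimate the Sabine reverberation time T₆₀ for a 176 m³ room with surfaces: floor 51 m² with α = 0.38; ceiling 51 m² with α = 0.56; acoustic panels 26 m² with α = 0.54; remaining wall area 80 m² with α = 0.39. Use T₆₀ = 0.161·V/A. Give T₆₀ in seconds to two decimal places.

0.30 s

A = Σ Sᵢαᵢ = 51·0.38 + 51·0.56 + 26·0.54 + 80·0.39 = 93.18 m².
T₆₀ = 0.161 × 176 / 93.18 = 0.304 s.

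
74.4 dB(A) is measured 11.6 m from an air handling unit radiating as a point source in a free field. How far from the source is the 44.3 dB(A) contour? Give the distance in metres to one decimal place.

For a point source L₁ − L₂ = 20·log₁₀(r₂/r₁), so r₂ = r₁·10^((L₁−L₂)/20).
r₂ = 11.6·10^((74.4−44.3)/20) = 11.6·10^(30.1/20) = 371.07 m.

371.1 m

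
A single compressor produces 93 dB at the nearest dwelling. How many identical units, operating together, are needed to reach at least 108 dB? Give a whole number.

32

Need L₁ + 10·log₁₀ N ≥ 108, i.e. log₁₀ N ≥ 1.50.
N ≥ 10^(15.0/10) = 31.623, so N = 32.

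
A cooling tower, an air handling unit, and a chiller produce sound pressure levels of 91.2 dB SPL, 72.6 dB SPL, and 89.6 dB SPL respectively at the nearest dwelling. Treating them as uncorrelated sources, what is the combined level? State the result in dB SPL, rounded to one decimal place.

Incoherent sources combine by intensity addition: L_total = 10·log₁₀(Σ 10^(L_i/10)).
Σ 10^(L/10) = 10^(91.2/10) + 10^(72.6/10) + 10^(89.6/10) = 2.248e+09.
L_total = 10·log₁₀(2.248e+09) = 93.52 dB SPL.

93.5 dB SPL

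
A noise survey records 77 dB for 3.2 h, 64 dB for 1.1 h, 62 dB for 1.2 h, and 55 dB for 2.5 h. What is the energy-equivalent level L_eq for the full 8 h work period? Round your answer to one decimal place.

L_eq = 10·log₁₀[(1/T)·Σ tᵢ·10^(Lᵢ/10)] with T = 8 h.
Σ tᵢ·10^(Lᵢ/10) = 3.2·10^(77/10) + 1.1·10^(64/10) + 1.2·10^(62/10) + 2.5·10^(55/10) = 1.658e+08.
L_eq = 10·log₁₀(1.658e+08/8) = 73.17 dB.

73.2 dB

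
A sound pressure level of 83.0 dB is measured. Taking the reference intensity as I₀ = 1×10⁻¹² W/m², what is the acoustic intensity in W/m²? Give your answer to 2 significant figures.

L = 10·log₁₀(I/I₀) ⇒ I = I₀·10^(L/10) = 10⁻¹² × 10^8.30.

0.00020 W/m²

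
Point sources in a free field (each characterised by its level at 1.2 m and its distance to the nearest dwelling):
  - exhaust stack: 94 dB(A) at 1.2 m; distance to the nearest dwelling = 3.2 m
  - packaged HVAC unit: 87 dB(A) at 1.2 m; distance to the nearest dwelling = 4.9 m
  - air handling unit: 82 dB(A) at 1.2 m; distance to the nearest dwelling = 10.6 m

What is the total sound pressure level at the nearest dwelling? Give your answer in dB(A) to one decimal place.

Apply inverse-square spreading to bring every level to the receiver, then sum 10^(L/10).
exhaust stack: 94 − 20·log₁₀(3.2/1.2) = 94 − 8.52 = 85.48 dB(A).
packaged HVAC unit: 87 − 20·log₁₀(4.9/1.2) = 87 − 12.22 = 74.78 dB(A).
air handling unit: 82 − 20·log₁₀(10.6/1.2) = 82 − 18.92 = 63.08 dB(A).
Σ 10^(L/10) = 3.853e+08 → L_total = 10·log₁₀(3.853e+08) = 85.86 dB(A).

85.9 dB(A)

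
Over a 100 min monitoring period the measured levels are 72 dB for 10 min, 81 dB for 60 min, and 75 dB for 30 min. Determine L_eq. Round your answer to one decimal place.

Weight each interval's intensity by its duration and average over T = 100 min:
Σ tᵢ·10^(Lᵢ/10) = 10·10^(72/10) + 60·10^(81/10) + 30·10^(75/10) = 8.661e+09.
L_eq = 10·log₁₀(8.661e+09/100) = 79.38 dB.

79.4 dB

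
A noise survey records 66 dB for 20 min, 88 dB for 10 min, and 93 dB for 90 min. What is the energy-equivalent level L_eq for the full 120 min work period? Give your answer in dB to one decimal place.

91.9 dB

L_eq = 10·log₁₀[(1/T)·Σ tᵢ·10^(Lᵢ/10)] with T = 120 min.
Σ tᵢ·10^(Lᵢ/10) = 20·10^(66/10) + 10·10^(88/10) + 90·10^(93/10) = 1.860e+11.
L_eq = 10·log₁₀(1.860e+11/120) = 91.90 dB.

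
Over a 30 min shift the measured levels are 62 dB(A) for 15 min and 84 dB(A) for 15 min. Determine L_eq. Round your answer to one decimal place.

81.0 dB(A)

The energy average is taken in the linear domain: L_eq = 10·log₁₀[(Σ tᵢ·10^(Lᵢ/10))/T], T = 30 min.
Σ tᵢ·10^(Lᵢ/10) = 15·10^(62/10) + 15·10^(84/10) = 3.792e+09.
L_eq = 10·log₁₀(3.792e+09/30) = 81.02 dB(A).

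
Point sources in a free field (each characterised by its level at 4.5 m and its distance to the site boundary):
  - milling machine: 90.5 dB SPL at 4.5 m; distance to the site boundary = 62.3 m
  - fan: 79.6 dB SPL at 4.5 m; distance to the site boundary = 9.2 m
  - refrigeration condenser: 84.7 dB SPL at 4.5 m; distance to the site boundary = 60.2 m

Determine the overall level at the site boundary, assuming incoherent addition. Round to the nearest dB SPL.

75 dB SPL

Propagate each source to the receiver with L = L_ref − 20·log₁₀(r/r_ref), then add intensities.
milling machine: 90.5 − 20·log₁₀(62.3/4.5) = 90.5 − 22.83 = 67.67 dB SPL.
fan: 79.6 − 20·log₁₀(9.2/4.5) = 79.6 − 6.21 = 73.39 dB SPL.
refrigeration condenser: 84.7 − 20·log₁₀(60.2/4.5) = 84.7 − 22.53 = 62.17 dB SPL.
Σ 10^(L/10) = 2.932e+07 → L_total = 10·log₁₀(2.932e+07) = 74.67 dB SPL.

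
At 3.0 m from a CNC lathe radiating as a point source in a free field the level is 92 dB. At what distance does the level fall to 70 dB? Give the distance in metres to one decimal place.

37.8 m

The 22.0 dB drop corresponds to a distance ratio of 10^(22.0/20) for a point source.
r₂ = 3.0·10^((92−70)/20) = 3.0·10^(22.0/20) = 37.77 m.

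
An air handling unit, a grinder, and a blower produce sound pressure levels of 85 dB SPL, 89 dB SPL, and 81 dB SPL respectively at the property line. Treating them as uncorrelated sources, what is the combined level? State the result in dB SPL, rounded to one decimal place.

Incoherent sources combine by intensity addition: L_total = 10·log₁₀(Σ 10^(L_i/10)).
Σ 10^(L/10) = 10^(85/10) + 10^(89/10) + 10^(81/10) = 1.236e+09.
L_total = 10·log₁₀(1.236e+09) = 90.92 dB SPL.

90.9 dB SPL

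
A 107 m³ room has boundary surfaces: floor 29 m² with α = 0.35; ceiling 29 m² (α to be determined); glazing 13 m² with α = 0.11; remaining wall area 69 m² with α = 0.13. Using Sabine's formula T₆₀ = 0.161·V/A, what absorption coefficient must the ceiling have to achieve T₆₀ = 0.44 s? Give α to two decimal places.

0.64

Required total absorption A = 0.161·107/0.44 = 39.15 m².
Absorption from the other surfaces = 29·0.35 + 13·0.11 + 69·0.13 = 20.55 m², so the ceiling must supply 18.60 m² over 29 m².
α = 18.60/29 = 0.641.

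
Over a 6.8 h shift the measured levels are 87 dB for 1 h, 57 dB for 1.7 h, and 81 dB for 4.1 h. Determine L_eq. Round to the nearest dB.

82 dB

Weight each interval's intensity by its duration and average over T = 6.8 h:
Σ tᵢ·10^(Lᵢ/10) = 1·10^(87/10) + 1.7·10^(57/10) + 4.1·10^(81/10) = 1.018e+09.
L_eq = 10·log₁₀(1.018e+09/6.8) = 81.75 dB.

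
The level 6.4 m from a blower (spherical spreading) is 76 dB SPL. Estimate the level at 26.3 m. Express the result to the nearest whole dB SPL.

64 dB SPL

Point-source attenuation: ΔL = 20·log₁₀(r₂/r₁) = 20·log₁₀(26.3/6.4) = 12.276 dB.
L₂ = 76 − 20·log₁₀(26.3/6.4) = 76 − 12.276 = 63.72 dB SPL.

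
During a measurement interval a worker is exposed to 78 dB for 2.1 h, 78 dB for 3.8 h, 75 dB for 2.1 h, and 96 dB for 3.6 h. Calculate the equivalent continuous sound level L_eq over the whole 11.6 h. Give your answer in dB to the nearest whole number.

91 dB

The energy average is taken in the linear domain: L_eq = 10·log₁₀[(Σ tᵢ·10^(Lᵢ/10))/T], T = 11.6 h.
Σ tᵢ·10^(Lᵢ/10) = 2.1·10^(78/10) + 3.8·10^(78/10) + 2.1·10^(75/10) + 3.6·10^(96/10) = 1.477e+10.
L_eq = 10·log₁₀(1.477e+10/11.6) = 91.05 dB.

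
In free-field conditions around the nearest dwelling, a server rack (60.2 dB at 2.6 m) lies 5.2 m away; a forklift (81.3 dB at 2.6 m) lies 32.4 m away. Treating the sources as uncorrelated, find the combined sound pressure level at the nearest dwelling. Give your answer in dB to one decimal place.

60.5 dB

Propagate each source to the receiver with L = L_ref − 20·log₁₀(r/r_ref), then add intensities.
server rack: 60.2 − 20·log₁₀(5.2/2.6) = 60.2 − 6.02 = 54.18 dB.
forklift: 81.3 − 20·log₁₀(32.4/2.6) = 81.3 − 21.91 = 59.39 dB.
Σ 10^(L/10) = 1.130e+06 → L_total = 10·log₁₀(1.130e+06) = 60.53 dB.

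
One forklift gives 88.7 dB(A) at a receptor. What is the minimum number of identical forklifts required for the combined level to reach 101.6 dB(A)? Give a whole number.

20

N identical sources give L₁ + 10·log₁₀ N, so require 10·log₁₀ N ≥ 101.6 − 88.7 = 12.9 dB.
N ≥ 10^(12.9/10) = 19.498, so N = 20.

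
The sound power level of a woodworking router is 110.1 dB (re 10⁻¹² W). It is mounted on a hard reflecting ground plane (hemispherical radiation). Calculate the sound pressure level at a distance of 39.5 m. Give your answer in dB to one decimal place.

L_p = L_w − 10·log₁₀(2π·r²) with r = 39.5 m.
2π·r² = 9803 m², 10·log₁₀ of that is 39.914 dB.
L_p = 110.1 − 39.914 = 70.19 dB.

70.2 dB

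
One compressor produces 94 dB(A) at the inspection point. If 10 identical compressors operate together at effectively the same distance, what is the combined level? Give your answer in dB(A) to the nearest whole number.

104 dB(A)

L_total = L₁ + 10·log₁₀ N for N identical incoherent sources.
L_total = 94 + 10·log₁₀(10) = 94 + 10.000 = 104.00 dB(A).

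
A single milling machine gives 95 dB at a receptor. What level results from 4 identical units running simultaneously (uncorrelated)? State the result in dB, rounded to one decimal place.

101.0 dB

L_total = L₁ + 10·log₁₀ N for N identical incoherent sources.
L_total = 95 + 10·log₁₀(4) = 95 + 6.021 = 101.02 dB.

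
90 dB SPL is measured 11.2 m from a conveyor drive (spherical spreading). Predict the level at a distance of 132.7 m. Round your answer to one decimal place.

Spherical spreading from a point source gives a 20·log₁₀(r₂/r₁) drop.
L₂ = 90 − 20·log₁₀(132.7/11.2) = 90 − 21.473 = 68.53 dB SPL.

68.5 dB SPL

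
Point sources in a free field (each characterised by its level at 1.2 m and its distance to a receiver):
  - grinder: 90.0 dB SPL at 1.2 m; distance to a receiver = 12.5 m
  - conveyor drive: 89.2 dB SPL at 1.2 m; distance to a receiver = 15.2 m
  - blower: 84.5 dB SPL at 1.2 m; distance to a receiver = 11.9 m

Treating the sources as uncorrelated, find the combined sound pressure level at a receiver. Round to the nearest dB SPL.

72 dB SPL

First find each source's level at the receiver (point-source: −20·log₁₀(r/r_ref)), then combine on an intensity basis.
grinder: 90.0 − 20·log₁₀(12.5/1.2) = 90.0 − 20.35 = 69.65 dB SPL.
conveyor drive: 89.2 − 20·log₁₀(15.2/1.2) = 89.2 − 22.05 = 67.15 dB SPL.
blower: 84.5 − 20·log₁₀(11.9/1.2) = 84.5 − 19.93 = 64.57 dB SPL.
Σ 10^(L/10) = 1.727e+07 → L_total = 10·log₁₀(1.727e+07) = 72.37 dB SPL.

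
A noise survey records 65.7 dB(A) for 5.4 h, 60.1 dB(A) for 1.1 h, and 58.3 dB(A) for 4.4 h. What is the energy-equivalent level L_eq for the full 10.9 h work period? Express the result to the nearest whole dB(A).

L_eq = 10·log₁₀[(1/T)·Σ tᵢ·10^(Lᵢ/10)] with T = 10.9 h.
Σ tᵢ·10^(Lᵢ/10) = 5.4·10^(65.7/10) + 1.1·10^(60.1/10) + 4.4·10^(58.3/10) = 2.416e+07.
L_eq = 10·log₁₀(2.416e+07/10.9) = 63.46 dB(A).

63 dB(A)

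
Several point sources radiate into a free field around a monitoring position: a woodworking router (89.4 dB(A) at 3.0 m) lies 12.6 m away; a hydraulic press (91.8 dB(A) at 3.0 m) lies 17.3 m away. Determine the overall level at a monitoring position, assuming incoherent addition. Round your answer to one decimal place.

79.8 dB(A)

First find each source's level at the receiver (point-source: −20·log₁₀(r/r_ref)), then combine on an intensity basis.
woodworking router: 89.4 − 20·log₁₀(12.6/3.0) = 89.4 − 12.46 = 76.94 dB(A).
hydraulic press: 91.8 − 20·log₁₀(17.3/3.0) = 91.8 − 15.22 = 76.58 dB(A).
Σ 10^(L/10) = 9.489e+07 → L_total = 10·log₁₀(9.489e+07) = 79.77 dB(A).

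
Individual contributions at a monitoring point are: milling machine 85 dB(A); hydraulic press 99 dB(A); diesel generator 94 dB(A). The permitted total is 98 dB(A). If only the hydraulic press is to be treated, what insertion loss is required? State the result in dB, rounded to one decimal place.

Everything except the hydraulic press sums to 10^(85/10) + 10^(94/10) = 2.828e+09 in linear terms, 94.51 dB(A).
The limit corresponds to 10^(98/10) = 6.310e+09; subtracting the fixed part leaves 3.481e+09 for the hydraulic press, i.e. 95.42 dB(A).
So the hydraulic press must be reduced from 99 to 95.42 dB(A): IL = 3.58 dB.

3.6 dB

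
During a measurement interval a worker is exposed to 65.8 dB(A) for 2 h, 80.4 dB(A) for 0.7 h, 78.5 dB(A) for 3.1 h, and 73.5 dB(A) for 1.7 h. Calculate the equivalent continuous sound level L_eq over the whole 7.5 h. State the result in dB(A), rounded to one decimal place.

76.6 dB(A)

The energy average is taken in the linear domain: L_eq = 10·log₁₀[(Σ tᵢ·10^(Lᵢ/10))/T], T = 7.5 h.
Σ tᵢ·10^(Lᵢ/10) = 2·10^(65.8/10) + 0.7·10^(80.4/10) + 3.1·10^(78.5/10) + 1.7·10^(73.5/10) = 3.419e+08.
L_eq = 10·log₁₀(3.419e+08/7.5) = 76.59 dB(A).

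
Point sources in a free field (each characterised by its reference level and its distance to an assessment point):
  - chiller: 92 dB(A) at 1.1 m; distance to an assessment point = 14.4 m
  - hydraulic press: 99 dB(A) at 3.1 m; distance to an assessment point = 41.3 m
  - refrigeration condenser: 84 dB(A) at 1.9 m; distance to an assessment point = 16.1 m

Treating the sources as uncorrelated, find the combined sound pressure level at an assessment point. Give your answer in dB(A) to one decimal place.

First find each source's level at the receiver (point-source: −20·log₁₀(r/r_ref)), then combine on an intensity basis.
chiller: 92 − 20·log₁₀(14.4/1.1) = 92 − 22.34 = 69.66 dB(A).
hydraulic press: 99 − 20·log₁₀(41.3/3.1) = 99 − 22.49 = 76.51 dB(A).
refrigeration condenser: 84 − 20·log₁₀(16.1/1.9) = 84 − 18.56 = 65.44 dB(A).
Σ 10^(L/10) = 5.750e+07 → L_total = 10·log₁₀(5.750e+07) = 77.60 dB(A).

77.6 dB(A)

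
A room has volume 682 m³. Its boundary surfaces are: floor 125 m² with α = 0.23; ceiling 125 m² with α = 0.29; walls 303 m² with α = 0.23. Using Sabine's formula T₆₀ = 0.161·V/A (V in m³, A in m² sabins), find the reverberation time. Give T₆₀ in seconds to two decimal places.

0.82 s

Summing Sᵢαᵢ: 125·0.23 + 125·0.29 + 303·0.23 = 134.69 m².
T₆₀ = 0.161 × 682 / 134.69 = 0.815 s.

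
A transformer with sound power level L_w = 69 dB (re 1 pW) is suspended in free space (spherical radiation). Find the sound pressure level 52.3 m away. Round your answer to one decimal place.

23.6 dB

The power spreads over a sphere of area 4π·r², so L_p = L_w − 10·log₁₀(4π·r²).
4π·r² = 3.437e+04 m², 10·log₁₀ of that is 45.362 dB.
L_p = 69 − 45.362 = 23.64 dB.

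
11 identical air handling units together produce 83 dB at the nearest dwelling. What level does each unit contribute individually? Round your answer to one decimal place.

72.6 dB

11 equal contributions raise the level by 10·log₁₀ 11 = 10.414 dB, so each unit alone gives 83 − 10.414.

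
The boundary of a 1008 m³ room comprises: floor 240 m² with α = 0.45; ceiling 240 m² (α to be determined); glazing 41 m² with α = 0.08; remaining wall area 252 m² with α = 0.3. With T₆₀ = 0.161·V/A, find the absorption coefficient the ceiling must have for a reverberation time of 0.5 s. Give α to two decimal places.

0.57

Required total absorption A = 0.161·1008/0.5 = 324.58 m².
Absorption from the other surfaces = 240·0.45 + 41·0.08 + 252·0.3 = 186.88 m², so the ceiling must supply 137.70 m² over 240 m².
α = 137.70/240 = 0.574.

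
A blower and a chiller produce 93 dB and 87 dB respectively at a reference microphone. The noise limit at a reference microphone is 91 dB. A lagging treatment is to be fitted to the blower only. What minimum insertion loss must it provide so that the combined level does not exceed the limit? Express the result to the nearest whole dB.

Everything except the blower sums to 10^(87/10) = 5.012e+08 in linear terms, 87.00 dB.
The limit corresponds to 10^(91/10) = 1.259e+09; subtracting the fixed part leaves 7.577e+08 for the blower, i.e. 88.80 dB.
Required insertion loss = 93 − 88.80 = 4.20 dB.

4 dB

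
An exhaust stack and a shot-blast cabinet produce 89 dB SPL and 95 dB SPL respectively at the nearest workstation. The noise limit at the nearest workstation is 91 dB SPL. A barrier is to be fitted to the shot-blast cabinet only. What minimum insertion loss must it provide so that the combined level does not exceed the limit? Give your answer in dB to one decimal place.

The untreated sources together contribute 10^(89/10) = 7.943e+08, i.e. 89.00 dB SPL.
The limit corresponds to 10^(91/10) = 1.259e+09; subtracting the fixed part leaves 4.646e+08 for the shot-blast cabinet, i.e. 86.67 dB SPL.
Required insertion loss = 95 − 86.67 = 8.33 dB.

8.3 dB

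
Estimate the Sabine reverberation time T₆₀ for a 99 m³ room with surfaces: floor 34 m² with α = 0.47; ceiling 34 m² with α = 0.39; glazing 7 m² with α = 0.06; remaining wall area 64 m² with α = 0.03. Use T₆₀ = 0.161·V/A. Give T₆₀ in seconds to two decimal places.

0.50 s

Total absorption A = 34·0.47 + 34·0.39 + 7·0.06 + 64·0.03 = 31.58 m² sabins.
T₆₀ = 0.161·V/A = 0.161·99/31.58 = 0.505 s.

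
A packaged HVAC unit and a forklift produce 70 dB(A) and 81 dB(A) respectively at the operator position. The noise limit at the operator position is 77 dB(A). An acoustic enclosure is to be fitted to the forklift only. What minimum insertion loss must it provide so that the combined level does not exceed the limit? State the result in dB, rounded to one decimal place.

The untreated sources together contribute 10^(70/10) = 1.000e+07, i.e. 70.00 dB(A).
The limit corresponds to 10^(77/10) = 5.012e+07; subtracting the fixed part leaves 4.012e+07 for the forklift, i.e. 76.03 dB(A).
Required insertion loss = 81 − 76.03 = 4.97 dB.

5.0 dB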